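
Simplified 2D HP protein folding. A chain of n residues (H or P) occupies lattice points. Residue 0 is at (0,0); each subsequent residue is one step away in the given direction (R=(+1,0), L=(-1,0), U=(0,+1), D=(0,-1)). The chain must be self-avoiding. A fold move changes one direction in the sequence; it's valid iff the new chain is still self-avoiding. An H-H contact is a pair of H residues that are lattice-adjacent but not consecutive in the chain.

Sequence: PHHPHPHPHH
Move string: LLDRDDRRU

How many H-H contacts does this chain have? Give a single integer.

Answer: 1

Derivation:
Positions: [(0, 0), (-1, 0), (-2, 0), (-2, -1), (-1, -1), (-1, -2), (-1, -3), (0, -3), (1, -3), (1, -2)]
H-H contact: residue 1 @(-1,0) - residue 4 @(-1, -1)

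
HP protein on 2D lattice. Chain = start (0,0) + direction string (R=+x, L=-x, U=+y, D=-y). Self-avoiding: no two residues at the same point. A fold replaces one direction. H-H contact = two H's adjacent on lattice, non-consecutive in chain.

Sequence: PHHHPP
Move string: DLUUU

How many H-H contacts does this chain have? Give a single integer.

Positions: [(0, 0), (0, -1), (-1, -1), (-1, 0), (-1, 1), (-1, 2)]
No H-H contacts found.

Answer: 0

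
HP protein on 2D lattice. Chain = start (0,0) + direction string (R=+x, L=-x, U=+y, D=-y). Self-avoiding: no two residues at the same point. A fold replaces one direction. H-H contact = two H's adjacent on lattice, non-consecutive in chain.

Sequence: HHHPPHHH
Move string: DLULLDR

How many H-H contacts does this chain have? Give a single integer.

Answer: 1

Derivation:
Positions: [(0, 0), (0, -1), (-1, -1), (-1, 0), (-2, 0), (-3, 0), (-3, -1), (-2, -1)]
H-H contact: residue 2 @(-1,-1) - residue 7 @(-2, -1)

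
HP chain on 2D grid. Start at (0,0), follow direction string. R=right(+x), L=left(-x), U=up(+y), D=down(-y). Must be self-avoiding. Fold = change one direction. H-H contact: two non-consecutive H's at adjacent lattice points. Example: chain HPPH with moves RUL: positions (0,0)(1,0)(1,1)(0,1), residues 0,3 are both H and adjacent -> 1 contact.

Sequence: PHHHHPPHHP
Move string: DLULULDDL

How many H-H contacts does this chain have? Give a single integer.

Answer: 1

Derivation:
Positions: [(0, 0), (0, -1), (-1, -1), (-1, 0), (-2, 0), (-2, 1), (-3, 1), (-3, 0), (-3, -1), (-4, -1)]
H-H contact: residue 4 @(-2,0) - residue 7 @(-3, 0)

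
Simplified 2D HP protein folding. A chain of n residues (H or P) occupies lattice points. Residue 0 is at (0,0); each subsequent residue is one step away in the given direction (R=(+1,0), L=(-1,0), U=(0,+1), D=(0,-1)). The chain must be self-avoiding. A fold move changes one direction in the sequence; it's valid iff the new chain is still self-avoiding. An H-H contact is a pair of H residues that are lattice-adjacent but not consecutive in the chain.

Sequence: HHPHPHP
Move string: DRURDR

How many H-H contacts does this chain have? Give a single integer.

Positions: [(0, 0), (0, -1), (1, -1), (1, 0), (2, 0), (2, -1), (3, -1)]
H-H contact: residue 0 @(0,0) - residue 3 @(1, 0)

Answer: 1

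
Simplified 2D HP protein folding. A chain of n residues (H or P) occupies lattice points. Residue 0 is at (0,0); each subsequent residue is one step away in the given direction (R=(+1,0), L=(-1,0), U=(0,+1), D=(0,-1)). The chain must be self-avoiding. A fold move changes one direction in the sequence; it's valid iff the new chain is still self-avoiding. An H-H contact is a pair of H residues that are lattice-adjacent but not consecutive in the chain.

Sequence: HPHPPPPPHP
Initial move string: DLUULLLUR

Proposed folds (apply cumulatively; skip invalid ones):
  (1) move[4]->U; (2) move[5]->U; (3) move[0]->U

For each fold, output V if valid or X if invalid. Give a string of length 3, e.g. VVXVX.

Initial: DLUULLLUR -> [(0, 0), (0, -1), (-1, -1), (-1, 0), (-1, 1), (-2, 1), (-3, 1), (-4, 1), (-4, 2), (-3, 2)]
Fold 1: move[4]->U => DLUUULLUR VALID
Fold 2: move[5]->U => DLUUUULUR VALID
Fold 3: move[0]->U => ULUUUULUR VALID

Answer: VVV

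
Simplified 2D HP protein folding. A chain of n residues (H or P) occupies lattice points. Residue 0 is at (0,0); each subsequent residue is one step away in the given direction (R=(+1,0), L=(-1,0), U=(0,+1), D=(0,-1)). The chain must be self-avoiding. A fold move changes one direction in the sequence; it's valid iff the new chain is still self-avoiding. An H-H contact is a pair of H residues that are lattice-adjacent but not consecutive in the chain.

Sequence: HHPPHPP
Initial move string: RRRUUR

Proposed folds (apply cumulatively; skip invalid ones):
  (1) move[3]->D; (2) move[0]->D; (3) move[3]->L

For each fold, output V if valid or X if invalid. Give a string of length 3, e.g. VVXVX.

Answer: XVX

Derivation:
Initial: RRRUUR -> [(0, 0), (1, 0), (2, 0), (3, 0), (3, 1), (3, 2), (4, 2)]
Fold 1: move[3]->D => RRRDUR INVALID (collision), skipped
Fold 2: move[0]->D => DRRUUR VALID
Fold 3: move[3]->L => DRRLUR INVALID (collision), skipped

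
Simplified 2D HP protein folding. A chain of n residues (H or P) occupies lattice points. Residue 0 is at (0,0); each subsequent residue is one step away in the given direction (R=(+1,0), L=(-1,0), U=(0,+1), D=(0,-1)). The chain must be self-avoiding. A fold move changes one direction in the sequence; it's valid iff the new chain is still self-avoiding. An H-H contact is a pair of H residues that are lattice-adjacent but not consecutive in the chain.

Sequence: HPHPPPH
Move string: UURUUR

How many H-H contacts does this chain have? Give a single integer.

Positions: [(0, 0), (0, 1), (0, 2), (1, 2), (1, 3), (1, 4), (2, 4)]
No H-H contacts found.

Answer: 0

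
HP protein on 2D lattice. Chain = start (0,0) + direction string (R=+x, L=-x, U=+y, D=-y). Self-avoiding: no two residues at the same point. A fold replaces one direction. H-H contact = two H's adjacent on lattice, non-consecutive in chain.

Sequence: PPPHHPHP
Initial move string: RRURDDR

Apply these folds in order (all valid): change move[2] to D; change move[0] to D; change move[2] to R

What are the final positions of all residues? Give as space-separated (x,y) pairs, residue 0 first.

Answer: (0,0) (0,-1) (1,-1) (2,-1) (3,-1) (3,-2) (3,-3) (4,-3)

Derivation:
Initial moves: RRURDDR
Fold: move[2]->D => RRDRDDR (positions: [(0, 0), (1, 0), (2, 0), (2, -1), (3, -1), (3, -2), (3, -3), (4, -3)])
Fold: move[0]->D => DRDRDDR (positions: [(0, 0), (0, -1), (1, -1), (1, -2), (2, -2), (2, -3), (2, -4), (3, -4)])
Fold: move[2]->R => DRRRDDR (positions: [(0, 0), (0, -1), (1, -1), (2, -1), (3, -1), (3, -2), (3, -3), (4, -3)])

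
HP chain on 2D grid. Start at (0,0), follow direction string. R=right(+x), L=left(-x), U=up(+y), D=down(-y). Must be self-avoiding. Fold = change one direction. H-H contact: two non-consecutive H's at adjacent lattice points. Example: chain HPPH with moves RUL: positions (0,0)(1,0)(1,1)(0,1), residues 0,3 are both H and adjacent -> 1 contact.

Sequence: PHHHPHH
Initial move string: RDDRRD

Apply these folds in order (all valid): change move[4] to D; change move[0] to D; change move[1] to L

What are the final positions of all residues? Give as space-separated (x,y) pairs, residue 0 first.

Initial moves: RDDRRD
Fold: move[4]->D => RDDRDD (positions: [(0, 0), (1, 0), (1, -1), (1, -2), (2, -2), (2, -3), (2, -4)])
Fold: move[0]->D => DDDRDD (positions: [(0, 0), (0, -1), (0, -2), (0, -3), (1, -3), (1, -4), (1, -5)])
Fold: move[1]->L => DLDRDD (positions: [(0, 0), (0, -1), (-1, -1), (-1, -2), (0, -2), (0, -3), (0, -4)])

Answer: (0,0) (0,-1) (-1,-1) (-1,-2) (0,-2) (0,-3) (0,-4)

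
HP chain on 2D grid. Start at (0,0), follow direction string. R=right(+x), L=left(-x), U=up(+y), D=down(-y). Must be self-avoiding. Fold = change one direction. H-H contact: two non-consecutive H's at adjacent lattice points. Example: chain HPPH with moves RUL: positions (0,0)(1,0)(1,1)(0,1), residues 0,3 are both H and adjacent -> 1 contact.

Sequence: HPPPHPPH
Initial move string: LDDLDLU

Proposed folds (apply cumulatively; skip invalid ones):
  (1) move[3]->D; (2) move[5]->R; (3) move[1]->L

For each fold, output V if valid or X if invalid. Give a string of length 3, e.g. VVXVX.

Initial: LDDLDLU -> [(0, 0), (-1, 0), (-1, -1), (-1, -2), (-2, -2), (-2, -3), (-3, -3), (-3, -2)]
Fold 1: move[3]->D => LDDDDLU VALID
Fold 2: move[5]->R => LDDDDRU VALID
Fold 3: move[1]->L => LLDDDRU VALID

Answer: VVV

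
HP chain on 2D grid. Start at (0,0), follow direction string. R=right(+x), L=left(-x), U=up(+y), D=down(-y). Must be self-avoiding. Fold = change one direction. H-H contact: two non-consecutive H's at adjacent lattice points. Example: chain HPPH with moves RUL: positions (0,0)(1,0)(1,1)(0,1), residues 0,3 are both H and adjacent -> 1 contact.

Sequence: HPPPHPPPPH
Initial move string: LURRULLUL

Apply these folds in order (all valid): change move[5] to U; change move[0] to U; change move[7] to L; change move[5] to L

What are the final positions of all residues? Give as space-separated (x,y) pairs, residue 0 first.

Answer: (0,0) (0,1) (0,2) (1,2) (2,2) (2,3) (1,3) (0,3) (-1,3) (-2,3)

Derivation:
Initial moves: LURRULLUL
Fold: move[5]->U => LURRUULUL (positions: [(0, 0), (-1, 0), (-1, 1), (0, 1), (1, 1), (1, 2), (1, 3), (0, 3), (0, 4), (-1, 4)])
Fold: move[0]->U => UURRUULUL (positions: [(0, 0), (0, 1), (0, 2), (1, 2), (2, 2), (2, 3), (2, 4), (1, 4), (1, 5), (0, 5)])
Fold: move[7]->L => UURRUULLL (positions: [(0, 0), (0, 1), (0, 2), (1, 2), (2, 2), (2, 3), (2, 4), (1, 4), (0, 4), (-1, 4)])
Fold: move[5]->L => UURRULLLL (positions: [(0, 0), (0, 1), (0, 2), (1, 2), (2, 2), (2, 3), (1, 3), (0, 3), (-1, 3), (-2, 3)])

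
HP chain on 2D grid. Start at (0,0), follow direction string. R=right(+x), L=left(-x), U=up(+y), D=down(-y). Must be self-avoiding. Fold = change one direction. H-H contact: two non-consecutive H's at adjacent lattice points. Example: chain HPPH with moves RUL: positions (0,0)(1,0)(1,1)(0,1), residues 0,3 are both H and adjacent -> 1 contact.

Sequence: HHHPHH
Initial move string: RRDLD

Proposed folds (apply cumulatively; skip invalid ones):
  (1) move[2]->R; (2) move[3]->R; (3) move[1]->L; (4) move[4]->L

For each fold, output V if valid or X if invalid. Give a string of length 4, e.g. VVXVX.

Answer: XVXX

Derivation:
Initial: RRDLD -> [(0, 0), (1, 0), (2, 0), (2, -1), (1, -1), (1, -2)]
Fold 1: move[2]->R => RRRLD INVALID (collision), skipped
Fold 2: move[3]->R => RRDRD VALID
Fold 3: move[1]->L => RLDRD INVALID (collision), skipped
Fold 4: move[4]->L => RRDRL INVALID (collision), skipped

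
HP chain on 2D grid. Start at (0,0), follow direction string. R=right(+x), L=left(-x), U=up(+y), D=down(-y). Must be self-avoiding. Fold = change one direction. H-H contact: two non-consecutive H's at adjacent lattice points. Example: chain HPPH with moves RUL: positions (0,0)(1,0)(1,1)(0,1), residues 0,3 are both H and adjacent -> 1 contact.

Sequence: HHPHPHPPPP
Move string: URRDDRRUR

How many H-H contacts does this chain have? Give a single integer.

Positions: [(0, 0), (0, 1), (1, 1), (2, 1), (2, 0), (2, -1), (3, -1), (4, -1), (4, 0), (5, 0)]
No H-H contacts found.

Answer: 0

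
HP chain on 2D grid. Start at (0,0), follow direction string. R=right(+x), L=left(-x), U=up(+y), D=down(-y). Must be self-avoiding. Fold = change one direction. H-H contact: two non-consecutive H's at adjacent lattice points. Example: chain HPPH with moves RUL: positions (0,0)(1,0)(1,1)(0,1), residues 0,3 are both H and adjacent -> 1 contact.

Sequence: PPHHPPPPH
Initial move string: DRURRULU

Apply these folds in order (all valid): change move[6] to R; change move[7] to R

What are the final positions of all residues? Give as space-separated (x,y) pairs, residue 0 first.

Initial moves: DRURRULU
Fold: move[6]->R => DRURRURU (positions: [(0, 0), (0, -1), (1, -1), (1, 0), (2, 0), (3, 0), (3, 1), (4, 1), (4, 2)])
Fold: move[7]->R => DRURRURR (positions: [(0, 0), (0, -1), (1, -1), (1, 0), (2, 0), (3, 0), (3, 1), (4, 1), (5, 1)])

Answer: (0,0) (0,-1) (1,-1) (1,0) (2,0) (3,0) (3,1) (4,1) (5,1)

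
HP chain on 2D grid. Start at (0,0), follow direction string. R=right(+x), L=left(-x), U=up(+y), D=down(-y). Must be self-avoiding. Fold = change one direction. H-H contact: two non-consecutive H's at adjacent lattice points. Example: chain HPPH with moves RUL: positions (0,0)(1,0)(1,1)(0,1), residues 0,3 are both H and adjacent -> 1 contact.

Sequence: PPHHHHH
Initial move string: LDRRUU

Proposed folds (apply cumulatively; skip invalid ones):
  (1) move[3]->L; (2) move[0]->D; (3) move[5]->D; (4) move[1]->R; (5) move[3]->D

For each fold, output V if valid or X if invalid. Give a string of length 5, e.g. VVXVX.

Answer: XVXVX

Derivation:
Initial: LDRRUU -> [(0, 0), (-1, 0), (-1, -1), (0, -1), (1, -1), (1, 0), (1, 1)]
Fold 1: move[3]->L => LDRLUU INVALID (collision), skipped
Fold 2: move[0]->D => DDRRUU VALID
Fold 3: move[5]->D => DDRRUD INVALID (collision), skipped
Fold 4: move[1]->R => DRRRUU VALID
Fold 5: move[3]->D => DRRDUU INVALID (collision), skipped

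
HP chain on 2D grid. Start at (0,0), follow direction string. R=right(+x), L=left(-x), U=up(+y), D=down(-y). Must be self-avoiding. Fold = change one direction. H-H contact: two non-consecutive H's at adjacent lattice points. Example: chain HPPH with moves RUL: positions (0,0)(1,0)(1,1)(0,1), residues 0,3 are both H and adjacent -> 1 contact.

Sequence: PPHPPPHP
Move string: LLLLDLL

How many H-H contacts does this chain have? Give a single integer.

Positions: [(0, 0), (-1, 0), (-2, 0), (-3, 0), (-4, 0), (-4, -1), (-5, -1), (-6, -1)]
No H-H contacts found.

Answer: 0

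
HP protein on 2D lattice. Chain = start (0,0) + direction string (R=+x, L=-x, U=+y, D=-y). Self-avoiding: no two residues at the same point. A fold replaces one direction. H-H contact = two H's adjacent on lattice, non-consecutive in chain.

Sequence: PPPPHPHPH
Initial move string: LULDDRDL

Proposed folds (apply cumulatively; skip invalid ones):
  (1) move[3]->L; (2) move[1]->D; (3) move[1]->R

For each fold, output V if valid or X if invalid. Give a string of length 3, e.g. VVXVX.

Initial: LULDDRDL -> [(0, 0), (-1, 0), (-1, 1), (-2, 1), (-2, 0), (-2, -1), (-1, -1), (-1, -2), (-2, -2)]
Fold 1: move[3]->L => LULLDRDL VALID
Fold 2: move[1]->D => LDLLDRDL VALID
Fold 3: move[1]->R => LRLLDRDL INVALID (collision), skipped

Answer: VVX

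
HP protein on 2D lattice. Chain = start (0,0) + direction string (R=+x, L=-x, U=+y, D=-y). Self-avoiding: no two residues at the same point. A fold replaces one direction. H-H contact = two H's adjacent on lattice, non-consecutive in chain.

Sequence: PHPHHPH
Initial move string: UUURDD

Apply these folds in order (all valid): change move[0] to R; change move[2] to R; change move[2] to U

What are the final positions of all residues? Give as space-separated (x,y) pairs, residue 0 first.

Answer: (0,0) (1,0) (1,1) (1,2) (2,2) (2,1) (2,0)

Derivation:
Initial moves: UUURDD
Fold: move[0]->R => RUURDD (positions: [(0, 0), (1, 0), (1, 1), (1, 2), (2, 2), (2, 1), (2, 0)])
Fold: move[2]->R => RURRDD (positions: [(0, 0), (1, 0), (1, 1), (2, 1), (3, 1), (3, 0), (3, -1)])
Fold: move[2]->U => RUURDD (positions: [(0, 0), (1, 0), (1, 1), (1, 2), (2, 2), (2, 1), (2, 0)])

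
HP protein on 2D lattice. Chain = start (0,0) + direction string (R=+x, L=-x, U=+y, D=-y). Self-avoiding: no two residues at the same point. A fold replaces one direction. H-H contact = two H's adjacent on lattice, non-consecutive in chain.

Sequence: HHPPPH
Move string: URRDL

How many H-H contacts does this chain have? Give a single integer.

Positions: [(0, 0), (0, 1), (1, 1), (2, 1), (2, 0), (1, 0)]
H-H contact: residue 0 @(0,0) - residue 5 @(1, 0)

Answer: 1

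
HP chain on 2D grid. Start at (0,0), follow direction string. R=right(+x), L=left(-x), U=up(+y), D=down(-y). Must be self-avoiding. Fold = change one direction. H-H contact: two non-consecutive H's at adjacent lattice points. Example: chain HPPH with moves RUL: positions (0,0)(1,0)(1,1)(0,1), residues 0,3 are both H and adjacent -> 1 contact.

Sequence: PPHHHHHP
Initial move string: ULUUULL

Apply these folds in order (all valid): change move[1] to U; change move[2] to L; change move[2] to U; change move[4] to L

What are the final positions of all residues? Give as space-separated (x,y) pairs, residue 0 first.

Initial moves: ULUUULL
Fold: move[1]->U => UUUUULL (positions: [(0, 0), (0, 1), (0, 2), (0, 3), (0, 4), (0, 5), (-1, 5), (-2, 5)])
Fold: move[2]->L => UULUULL (positions: [(0, 0), (0, 1), (0, 2), (-1, 2), (-1, 3), (-1, 4), (-2, 4), (-3, 4)])
Fold: move[2]->U => UUUUULL (positions: [(0, 0), (0, 1), (0, 2), (0, 3), (0, 4), (0, 5), (-1, 5), (-2, 5)])
Fold: move[4]->L => UUUULLL (positions: [(0, 0), (0, 1), (0, 2), (0, 3), (0, 4), (-1, 4), (-2, 4), (-3, 4)])

Answer: (0,0) (0,1) (0,2) (0,3) (0,4) (-1,4) (-2,4) (-3,4)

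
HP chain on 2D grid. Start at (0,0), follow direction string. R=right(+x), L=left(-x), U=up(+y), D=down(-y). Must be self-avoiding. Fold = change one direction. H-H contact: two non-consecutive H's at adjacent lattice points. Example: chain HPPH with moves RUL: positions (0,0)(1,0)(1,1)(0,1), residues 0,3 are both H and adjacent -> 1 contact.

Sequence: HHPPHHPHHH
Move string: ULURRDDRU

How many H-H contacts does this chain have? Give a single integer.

Positions: [(0, 0), (0, 1), (-1, 1), (-1, 2), (0, 2), (1, 2), (1, 1), (1, 0), (2, 0), (2, 1)]
H-H contact: residue 0 @(0,0) - residue 7 @(1, 0)
H-H contact: residue 1 @(0,1) - residue 4 @(0, 2)

Answer: 2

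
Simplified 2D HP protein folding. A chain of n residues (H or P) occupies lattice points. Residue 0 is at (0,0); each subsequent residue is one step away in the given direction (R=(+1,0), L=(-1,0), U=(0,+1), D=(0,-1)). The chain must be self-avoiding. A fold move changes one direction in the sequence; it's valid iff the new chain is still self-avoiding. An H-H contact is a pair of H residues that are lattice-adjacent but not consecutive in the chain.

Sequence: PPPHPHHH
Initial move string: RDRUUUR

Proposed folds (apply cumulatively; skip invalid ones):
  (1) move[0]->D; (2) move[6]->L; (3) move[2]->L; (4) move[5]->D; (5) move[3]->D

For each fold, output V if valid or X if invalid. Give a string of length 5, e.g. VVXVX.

Answer: VVVXX

Derivation:
Initial: RDRUUUR -> [(0, 0), (1, 0), (1, -1), (2, -1), (2, 0), (2, 1), (2, 2), (3, 2)]
Fold 1: move[0]->D => DDRUUUR VALID
Fold 2: move[6]->L => DDRUUUL VALID
Fold 3: move[2]->L => DDLUUUL VALID
Fold 4: move[5]->D => DDLUUDL INVALID (collision), skipped
Fold 5: move[3]->D => DDLDUUL INVALID (collision), skipped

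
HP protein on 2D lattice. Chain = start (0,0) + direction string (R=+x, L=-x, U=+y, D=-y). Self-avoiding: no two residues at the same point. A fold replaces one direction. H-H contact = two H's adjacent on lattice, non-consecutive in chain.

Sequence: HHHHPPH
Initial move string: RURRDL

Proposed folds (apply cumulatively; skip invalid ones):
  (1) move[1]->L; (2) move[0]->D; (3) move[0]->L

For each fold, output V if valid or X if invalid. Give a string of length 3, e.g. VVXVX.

Answer: XXX

Derivation:
Initial: RURRDL -> [(0, 0), (1, 0), (1, 1), (2, 1), (3, 1), (3, 0), (2, 0)]
Fold 1: move[1]->L => RLRRDL INVALID (collision), skipped
Fold 2: move[0]->D => DURRDL INVALID (collision), skipped
Fold 3: move[0]->L => LURRDL INVALID (collision), skipped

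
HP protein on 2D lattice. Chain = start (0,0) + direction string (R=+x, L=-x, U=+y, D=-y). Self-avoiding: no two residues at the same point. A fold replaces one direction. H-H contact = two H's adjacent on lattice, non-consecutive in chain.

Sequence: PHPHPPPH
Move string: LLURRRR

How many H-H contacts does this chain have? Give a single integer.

Positions: [(0, 0), (-1, 0), (-2, 0), (-2, 1), (-1, 1), (0, 1), (1, 1), (2, 1)]
No H-H contacts found.

Answer: 0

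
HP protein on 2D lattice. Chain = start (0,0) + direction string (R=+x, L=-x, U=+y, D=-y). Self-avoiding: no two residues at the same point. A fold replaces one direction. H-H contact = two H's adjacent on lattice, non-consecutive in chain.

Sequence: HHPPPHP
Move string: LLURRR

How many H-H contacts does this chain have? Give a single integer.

Answer: 1

Derivation:
Positions: [(0, 0), (-1, 0), (-2, 0), (-2, 1), (-1, 1), (0, 1), (1, 1)]
H-H contact: residue 0 @(0,0) - residue 5 @(0, 1)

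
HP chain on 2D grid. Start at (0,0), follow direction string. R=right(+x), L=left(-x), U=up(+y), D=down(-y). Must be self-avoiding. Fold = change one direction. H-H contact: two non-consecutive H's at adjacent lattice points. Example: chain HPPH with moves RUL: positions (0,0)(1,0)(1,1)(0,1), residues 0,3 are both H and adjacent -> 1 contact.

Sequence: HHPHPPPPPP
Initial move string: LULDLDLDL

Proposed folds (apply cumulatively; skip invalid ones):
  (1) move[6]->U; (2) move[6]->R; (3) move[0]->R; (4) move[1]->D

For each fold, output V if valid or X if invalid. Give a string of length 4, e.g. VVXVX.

Answer: XVXV

Derivation:
Initial: LULDLDLDL -> [(0, 0), (-1, 0), (-1, 1), (-2, 1), (-2, 0), (-3, 0), (-3, -1), (-4, -1), (-4, -2), (-5, -2)]
Fold 1: move[6]->U => LULDLDUDL INVALID (collision), skipped
Fold 2: move[6]->R => LULDLDRDL VALID
Fold 3: move[0]->R => RULDLDRDL INVALID (collision), skipped
Fold 4: move[1]->D => LDLDLDRDL VALID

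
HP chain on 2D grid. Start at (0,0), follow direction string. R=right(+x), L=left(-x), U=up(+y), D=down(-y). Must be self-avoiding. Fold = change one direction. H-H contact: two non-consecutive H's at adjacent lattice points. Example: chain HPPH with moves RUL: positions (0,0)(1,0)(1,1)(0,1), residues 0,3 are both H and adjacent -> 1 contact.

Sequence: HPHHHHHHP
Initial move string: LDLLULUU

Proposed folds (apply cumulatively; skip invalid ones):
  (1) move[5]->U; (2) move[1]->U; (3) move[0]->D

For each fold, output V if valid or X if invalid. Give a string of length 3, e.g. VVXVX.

Initial: LDLLULUU -> [(0, 0), (-1, 0), (-1, -1), (-2, -1), (-3, -1), (-3, 0), (-4, 0), (-4, 1), (-4, 2)]
Fold 1: move[5]->U => LDLLUUUU VALID
Fold 2: move[1]->U => LULLUUUU VALID
Fold 3: move[0]->D => DULLUUUU INVALID (collision), skipped

Answer: VVX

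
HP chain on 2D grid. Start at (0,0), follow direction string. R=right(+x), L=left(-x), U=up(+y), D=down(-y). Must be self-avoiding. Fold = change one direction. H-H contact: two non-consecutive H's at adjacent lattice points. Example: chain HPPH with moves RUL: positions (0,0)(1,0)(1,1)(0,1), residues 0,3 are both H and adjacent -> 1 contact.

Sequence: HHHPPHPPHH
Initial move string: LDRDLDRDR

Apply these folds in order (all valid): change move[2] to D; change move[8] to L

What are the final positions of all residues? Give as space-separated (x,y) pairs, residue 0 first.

Initial moves: LDRDLDRDR
Fold: move[2]->D => LDDDLDRDR (positions: [(0, 0), (-1, 0), (-1, -1), (-1, -2), (-1, -3), (-2, -3), (-2, -4), (-1, -4), (-1, -5), (0, -5)])
Fold: move[8]->L => LDDDLDRDL (positions: [(0, 0), (-1, 0), (-1, -1), (-1, -2), (-1, -3), (-2, -3), (-2, -4), (-1, -4), (-1, -5), (-2, -5)])

Answer: (0,0) (-1,0) (-1,-1) (-1,-2) (-1,-3) (-2,-3) (-2,-4) (-1,-4) (-1,-5) (-2,-5)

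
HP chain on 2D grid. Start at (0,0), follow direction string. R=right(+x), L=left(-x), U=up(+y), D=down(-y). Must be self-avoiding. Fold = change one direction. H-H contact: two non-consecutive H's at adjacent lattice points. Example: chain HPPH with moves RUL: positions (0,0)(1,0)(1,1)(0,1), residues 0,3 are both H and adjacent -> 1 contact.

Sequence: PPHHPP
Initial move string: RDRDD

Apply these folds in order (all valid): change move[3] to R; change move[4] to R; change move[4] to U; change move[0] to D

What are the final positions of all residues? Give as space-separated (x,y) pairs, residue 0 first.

Answer: (0,0) (0,-1) (0,-2) (1,-2) (2,-2) (2,-1)

Derivation:
Initial moves: RDRDD
Fold: move[3]->R => RDRRD (positions: [(0, 0), (1, 0), (1, -1), (2, -1), (3, -1), (3, -2)])
Fold: move[4]->R => RDRRR (positions: [(0, 0), (1, 0), (1, -1), (2, -1), (3, -1), (4, -1)])
Fold: move[4]->U => RDRRU (positions: [(0, 0), (1, 0), (1, -1), (2, -1), (3, -1), (3, 0)])
Fold: move[0]->D => DDRRU (positions: [(0, 0), (0, -1), (0, -2), (1, -2), (2, -2), (2, -1)])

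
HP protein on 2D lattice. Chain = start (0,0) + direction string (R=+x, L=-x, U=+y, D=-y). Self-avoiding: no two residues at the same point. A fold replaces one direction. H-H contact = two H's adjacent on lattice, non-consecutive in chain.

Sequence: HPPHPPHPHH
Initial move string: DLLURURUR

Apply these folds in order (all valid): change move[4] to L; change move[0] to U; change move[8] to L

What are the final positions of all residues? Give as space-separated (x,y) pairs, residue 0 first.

Initial moves: DLLURURUR
Fold: move[4]->L => DLLULURUR (positions: [(0, 0), (0, -1), (-1, -1), (-2, -1), (-2, 0), (-3, 0), (-3, 1), (-2, 1), (-2, 2), (-1, 2)])
Fold: move[0]->U => ULLULURUR (positions: [(0, 0), (0, 1), (-1, 1), (-2, 1), (-2, 2), (-3, 2), (-3, 3), (-2, 3), (-2, 4), (-1, 4)])
Fold: move[8]->L => ULLULURUL (positions: [(0, 0), (0, 1), (-1, 1), (-2, 1), (-2, 2), (-3, 2), (-3, 3), (-2, 3), (-2, 4), (-3, 4)])

Answer: (0,0) (0,1) (-1,1) (-2,1) (-2,2) (-3,2) (-3,3) (-2,3) (-2,4) (-3,4)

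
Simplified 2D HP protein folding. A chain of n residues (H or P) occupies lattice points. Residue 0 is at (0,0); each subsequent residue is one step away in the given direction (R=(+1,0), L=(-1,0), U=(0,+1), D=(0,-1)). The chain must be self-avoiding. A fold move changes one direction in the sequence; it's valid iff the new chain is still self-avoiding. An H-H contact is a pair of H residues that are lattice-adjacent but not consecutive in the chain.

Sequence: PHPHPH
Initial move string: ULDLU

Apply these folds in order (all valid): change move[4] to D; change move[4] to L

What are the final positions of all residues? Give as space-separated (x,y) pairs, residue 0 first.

Initial moves: ULDLU
Fold: move[4]->D => ULDLD (positions: [(0, 0), (0, 1), (-1, 1), (-1, 0), (-2, 0), (-2, -1)])
Fold: move[4]->L => ULDLL (positions: [(0, 0), (0, 1), (-1, 1), (-1, 0), (-2, 0), (-3, 0)])

Answer: (0,0) (0,1) (-1,1) (-1,0) (-2,0) (-3,0)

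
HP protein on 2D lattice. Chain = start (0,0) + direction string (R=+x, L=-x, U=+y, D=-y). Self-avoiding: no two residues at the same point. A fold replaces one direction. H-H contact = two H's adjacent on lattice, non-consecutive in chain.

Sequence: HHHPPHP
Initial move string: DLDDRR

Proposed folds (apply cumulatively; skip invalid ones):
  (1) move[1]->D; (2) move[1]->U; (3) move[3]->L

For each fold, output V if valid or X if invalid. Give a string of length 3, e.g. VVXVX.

Answer: VXX

Derivation:
Initial: DLDDRR -> [(0, 0), (0, -1), (-1, -1), (-1, -2), (-1, -3), (0, -3), (1, -3)]
Fold 1: move[1]->D => DDDDRR VALID
Fold 2: move[1]->U => DUDDRR INVALID (collision), skipped
Fold 3: move[3]->L => DDDLRR INVALID (collision), skipped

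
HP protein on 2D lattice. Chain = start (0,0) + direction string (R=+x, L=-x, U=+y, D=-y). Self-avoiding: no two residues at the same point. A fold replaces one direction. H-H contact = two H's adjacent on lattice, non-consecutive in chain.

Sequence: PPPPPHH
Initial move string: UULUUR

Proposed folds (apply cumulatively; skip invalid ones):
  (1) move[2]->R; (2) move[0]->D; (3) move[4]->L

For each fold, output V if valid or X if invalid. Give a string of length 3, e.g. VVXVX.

Answer: VXX

Derivation:
Initial: UULUUR -> [(0, 0), (0, 1), (0, 2), (-1, 2), (-1, 3), (-1, 4), (0, 4)]
Fold 1: move[2]->R => UURUUR VALID
Fold 2: move[0]->D => DURUUR INVALID (collision), skipped
Fold 3: move[4]->L => UURULR INVALID (collision), skipped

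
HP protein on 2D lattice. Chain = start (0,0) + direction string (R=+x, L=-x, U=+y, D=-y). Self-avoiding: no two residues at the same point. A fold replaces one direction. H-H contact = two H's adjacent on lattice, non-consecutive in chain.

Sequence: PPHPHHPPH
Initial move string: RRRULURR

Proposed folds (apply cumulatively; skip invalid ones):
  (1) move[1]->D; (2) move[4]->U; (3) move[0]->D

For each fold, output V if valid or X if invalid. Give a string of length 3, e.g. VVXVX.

Answer: XVV

Derivation:
Initial: RRRULURR -> [(0, 0), (1, 0), (2, 0), (3, 0), (3, 1), (2, 1), (2, 2), (3, 2), (4, 2)]
Fold 1: move[1]->D => RDRULURR INVALID (collision), skipped
Fold 2: move[4]->U => RRRUUURR VALID
Fold 3: move[0]->D => DRRUUURR VALID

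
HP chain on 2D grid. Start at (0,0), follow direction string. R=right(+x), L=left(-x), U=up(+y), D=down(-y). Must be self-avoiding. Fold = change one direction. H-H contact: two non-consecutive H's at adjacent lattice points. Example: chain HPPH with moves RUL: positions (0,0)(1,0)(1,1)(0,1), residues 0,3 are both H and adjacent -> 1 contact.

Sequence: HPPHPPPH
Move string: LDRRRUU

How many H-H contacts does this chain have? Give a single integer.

Positions: [(0, 0), (-1, 0), (-1, -1), (0, -1), (1, -1), (2, -1), (2, 0), (2, 1)]
H-H contact: residue 0 @(0,0) - residue 3 @(0, -1)

Answer: 1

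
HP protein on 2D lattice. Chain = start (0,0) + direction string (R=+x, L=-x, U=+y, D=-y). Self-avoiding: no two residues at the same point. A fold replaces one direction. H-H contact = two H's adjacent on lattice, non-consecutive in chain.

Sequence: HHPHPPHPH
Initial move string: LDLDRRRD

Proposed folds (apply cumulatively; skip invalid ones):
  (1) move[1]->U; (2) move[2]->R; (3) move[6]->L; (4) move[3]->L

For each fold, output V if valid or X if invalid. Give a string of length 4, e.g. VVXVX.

Initial: LDLDRRRD -> [(0, 0), (-1, 0), (-1, -1), (-2, -1), (-2, -2), (-1, -2), (0, -2), (1, -2), (1, -3)]
Fold 1: move[1]->U => LULDRRRD INVALID (collision), skipped
Fold 2: move[2]->R => LDRDRRRD VALID
Fold 3: move[6]->L => LDRDRRLD INVALID (collision), skipped
Fold 4: move[3]->L => LDRLRRRD INVALID (collision), skipped

Answer: XVXX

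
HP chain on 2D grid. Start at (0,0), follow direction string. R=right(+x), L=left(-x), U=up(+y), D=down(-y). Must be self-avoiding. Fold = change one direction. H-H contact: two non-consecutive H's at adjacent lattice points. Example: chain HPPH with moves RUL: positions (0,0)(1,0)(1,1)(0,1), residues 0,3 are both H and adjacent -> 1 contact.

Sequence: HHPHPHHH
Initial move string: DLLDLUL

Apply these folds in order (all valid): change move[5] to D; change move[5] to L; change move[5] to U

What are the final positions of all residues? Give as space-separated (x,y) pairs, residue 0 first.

Answer: (0,0) (0,-1) (-1,-1) (-2,-1) (-2,-2) (-3,-2) (-3,-1) (-4,-1)

Derivation:
Initial moves: DLLDLUL
Fold: move[5]->D => DLLDLDL (positions: [(0, 0), (0, -1), (-1, -1), (-2, -1), (-2, -2), (-3, -2), (-3, -3), (-4, -3)])
Fold: move[5]->L => DLLDLLL (positions: [(0, 0), (0, -1), (-1, -1), (-2, -1), (-2, -2), (-3, -2), (-4, -2), (-5, -2)])
Fold: move[5]->U => DLLDLUL (positions: [(0, 0), (0, -1), (-1, -1), (-2, -1), (-2, -2), (-3, -2), (-3, -1), (-4, -1)])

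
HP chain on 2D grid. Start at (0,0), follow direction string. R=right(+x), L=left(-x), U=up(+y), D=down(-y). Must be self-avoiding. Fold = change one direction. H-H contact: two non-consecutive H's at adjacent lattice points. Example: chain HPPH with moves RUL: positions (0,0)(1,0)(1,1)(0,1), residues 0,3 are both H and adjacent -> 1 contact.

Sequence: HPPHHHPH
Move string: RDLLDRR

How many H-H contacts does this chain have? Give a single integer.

Answer: 1

Derivation:
Positions: [(0, 0), (1, 0), (1, -1), (0, -1), (-1, -1), (-1, -2), (0, -2), (1, -2)]
H-H contact: residue 0 @(0,0) - residue 3 @(0, -1)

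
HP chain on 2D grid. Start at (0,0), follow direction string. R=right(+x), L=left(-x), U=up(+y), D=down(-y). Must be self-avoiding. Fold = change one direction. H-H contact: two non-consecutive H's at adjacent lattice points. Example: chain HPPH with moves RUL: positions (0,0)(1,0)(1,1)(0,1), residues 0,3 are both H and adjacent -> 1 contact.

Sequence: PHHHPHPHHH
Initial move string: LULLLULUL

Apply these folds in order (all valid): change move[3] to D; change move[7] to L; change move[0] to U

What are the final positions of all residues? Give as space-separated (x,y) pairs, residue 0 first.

Answer: (0,0) (0,1) (0,2) (-1,2) (-1,1) (-2,1) (-2,2) (-3,2) (-4,2) (-5,2)

Derivation:
Initial moves: LULLLULUL
Fold: move[3]->D => LULDLULUL (positions: [(0, 0), (-1, 0), (-1, 1), (-2, 1), (-2, 0), (-3, 0), (-3, 1), (-4, 1), (-4, 2), (-5, 2)])
Fold: move[7]->L => LULDLULLL (positions: [(0, 0), (-1, 0), (-1, 1), (-2, 1), (-2, 0), (-3, 0), (-3, 1), (-4, 1), (-5, 1), (-6, 1)])
Fold: move[0]->U => UULDLULLL (positions: [(0, 0), (0, 1), (0, 2), (-1, 2), (-1, 1), (-2, 1), (-2, 2), (-3, 2), (-4, 2), (-5, 2)])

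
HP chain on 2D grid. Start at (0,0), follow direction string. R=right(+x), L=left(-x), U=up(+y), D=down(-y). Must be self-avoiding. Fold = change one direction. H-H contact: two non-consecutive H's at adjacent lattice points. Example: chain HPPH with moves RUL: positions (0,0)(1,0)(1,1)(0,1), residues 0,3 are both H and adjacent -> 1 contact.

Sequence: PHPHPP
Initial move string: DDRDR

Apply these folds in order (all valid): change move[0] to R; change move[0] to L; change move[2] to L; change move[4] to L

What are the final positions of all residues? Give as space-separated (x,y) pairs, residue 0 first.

Initial moves: DDRDR
Fold: move[0]->R => RDRDR (positions: [(0, 0), (1, 0), (1, -1), (2, -1), (2, -2), (3, -2)])
Fold: move[0]->L => LDRDR (positions: [(0, 0), (-1, 0), (-1, -1), (0, -1), (0, -2), (1, -2)])
Fold: move[2]->L => LDLDR (positions: [(0, 0), (-1, 0), (-1, -1), (-2, -1), (-2, -2), (-1, -2)])
Fold: move[4]->L => LDLDL (positions: [(0, 0), (-1, 0), (-1, -1), (-2, -1), (-2, -2), (-3, -2)])

Answer: (0,0) (-1,0) (-1,-1) (-2,-1) (-2,-2) (-3,-2)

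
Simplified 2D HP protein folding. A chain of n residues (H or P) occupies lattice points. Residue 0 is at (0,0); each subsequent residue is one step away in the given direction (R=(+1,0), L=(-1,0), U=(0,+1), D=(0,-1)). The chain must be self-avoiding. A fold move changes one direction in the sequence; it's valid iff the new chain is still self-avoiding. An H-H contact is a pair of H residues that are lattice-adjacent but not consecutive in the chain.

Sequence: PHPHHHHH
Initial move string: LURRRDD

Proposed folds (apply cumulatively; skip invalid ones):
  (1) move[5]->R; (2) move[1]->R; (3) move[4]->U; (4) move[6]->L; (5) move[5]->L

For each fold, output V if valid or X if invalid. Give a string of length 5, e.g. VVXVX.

Answer: VXVXX

Derivation:
Initial: LURRRDD -> [(0, 0), (-1, 0), (-1, 1), (0, 1), (1, 1), (2, 1), (2, 0), (2, -1)]
Fold 1: move[5]->R => LURRRRD VALID
Fold 2: move[1]->R => LRRRRRD INVALID (collision), skipped
Fold 3: move[4]->U => LURRURD VALID
Fold 4: move[6]->L => LURRURL INVALID (collision), skipped
Fold 5: move[5]->L => LURRULD INVALID (collision), skipped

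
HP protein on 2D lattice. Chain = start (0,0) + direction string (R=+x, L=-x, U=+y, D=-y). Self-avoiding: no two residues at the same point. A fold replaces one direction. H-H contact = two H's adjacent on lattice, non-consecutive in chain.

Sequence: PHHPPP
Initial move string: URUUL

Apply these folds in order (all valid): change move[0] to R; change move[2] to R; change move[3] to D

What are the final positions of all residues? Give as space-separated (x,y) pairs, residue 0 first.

Answer: (0,0) (1,0) (2,0) (3,0) (3,-1) (2,-1)

Derivation:
Initial moves: URUUL
Fold: move[0]->R => RRUUL (positions: [(0, 0), (1, 0), (2, 0), (2, 1), (2, 2), (1, 2)])
Fold: move[2]->R => RRRUL (positions: [(0, 0), (1, 0), (2, 0), (3, 0), (3, 1), (2, 1)])
Fold: move[3]->D => RRRDL (positions: [(0, 0), (1, 0), (2, 0), (3, 0), (3, -1), (2, -1)])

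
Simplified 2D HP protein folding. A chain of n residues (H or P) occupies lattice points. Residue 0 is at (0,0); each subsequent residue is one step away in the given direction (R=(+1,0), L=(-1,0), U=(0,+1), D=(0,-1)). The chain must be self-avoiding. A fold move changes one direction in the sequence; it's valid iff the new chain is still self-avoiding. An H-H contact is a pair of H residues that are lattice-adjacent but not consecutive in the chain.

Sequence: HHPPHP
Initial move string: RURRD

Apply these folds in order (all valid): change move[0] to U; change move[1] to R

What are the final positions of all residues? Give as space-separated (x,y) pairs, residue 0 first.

Initial moves: RURRD
Fold: move[0]->U => UURRD (positions: [(0, 0), (0, 1), (0, 2), (1, 2), (2, 2), (2, 1)])
Fold: move[1]->R => URRRD (positions: [(0, 0), (0, 1), (1, 1), (2, 1), (3, 1), (3, 0)])

Answer: (0,0) (0,1) (1,1) (2,1) (3,1) (3,0)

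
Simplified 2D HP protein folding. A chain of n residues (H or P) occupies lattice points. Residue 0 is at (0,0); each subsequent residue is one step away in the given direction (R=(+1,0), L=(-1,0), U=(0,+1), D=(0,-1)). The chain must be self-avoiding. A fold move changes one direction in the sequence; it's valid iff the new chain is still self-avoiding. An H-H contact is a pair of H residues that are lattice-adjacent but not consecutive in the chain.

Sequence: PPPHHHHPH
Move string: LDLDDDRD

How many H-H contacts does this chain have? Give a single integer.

Positions: [(0, 0), (-1, 0), (-1, -1), (-2, -1), (-2, -2), (-2, -3), (-2, -4), (-1, -4), (-1, -5)]
No H-H contacts found.

Answer: 0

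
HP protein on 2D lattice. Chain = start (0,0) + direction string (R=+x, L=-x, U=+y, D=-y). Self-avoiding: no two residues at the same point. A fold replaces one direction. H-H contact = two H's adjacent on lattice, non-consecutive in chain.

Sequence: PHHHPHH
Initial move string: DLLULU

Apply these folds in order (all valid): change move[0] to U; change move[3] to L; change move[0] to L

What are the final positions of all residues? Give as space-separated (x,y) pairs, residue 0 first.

Initial moves: DLLULU
Fold: move[0]->U => ULLULU (positions: [(0, 0), (0, 1), (-1, 1), (-2, 1), (-2, 2), (-3, 2), (-3, 3)])
Fold: move[3]->L => ULLLLU (positions: [(0, 0), (0, 1), (-1, 1), (-2, 1), (-3, 1), (-4, 1), (-4, 2)])
Fold: move[0]->L => LLLLLU (positions: [(0, 0), (-1, 0), (-2, 0), (-3, 0), (-4, 0), (-5, 0), (-5, 1)])

Answer: (0,0) (-1,0) (-2,0) (-3,0) (-4,0) (-5,0) (-5,1)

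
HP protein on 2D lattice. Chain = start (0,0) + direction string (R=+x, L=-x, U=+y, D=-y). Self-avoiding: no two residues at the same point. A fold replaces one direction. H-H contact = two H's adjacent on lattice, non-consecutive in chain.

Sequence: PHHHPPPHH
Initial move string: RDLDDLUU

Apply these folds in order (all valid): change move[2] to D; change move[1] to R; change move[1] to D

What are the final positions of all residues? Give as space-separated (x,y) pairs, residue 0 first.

Answer: (0,0) (1,0) (1,-1) (1,-2) (1,-3) (1,-4) (0,-4) (0,-3) (0,-2)

Derivation:
Initial moves: RDLDDLUU
Fold: move[2]->D => RDDDDLUU (positions: [(0, 0), (1, 0), (1, -1), (1, -2), (1, -3), (1, -4), (0, -4), (0, -3), (0, -2)])
Fold: move[1]->R => RRDDDLUU (positions: [(0, 0), (1, 0), (2, 0), (2, -1), (2, -2), (2, -3), (1, -3), (1, -2), (1, -1)])
Fold: move[1]->D => RDDDDLUU (positions: [(0, 0), (1, 0), (1, -1), (1, -2), (1, -3), (1, -4), (0, -4), (0, -3), (0, -2)])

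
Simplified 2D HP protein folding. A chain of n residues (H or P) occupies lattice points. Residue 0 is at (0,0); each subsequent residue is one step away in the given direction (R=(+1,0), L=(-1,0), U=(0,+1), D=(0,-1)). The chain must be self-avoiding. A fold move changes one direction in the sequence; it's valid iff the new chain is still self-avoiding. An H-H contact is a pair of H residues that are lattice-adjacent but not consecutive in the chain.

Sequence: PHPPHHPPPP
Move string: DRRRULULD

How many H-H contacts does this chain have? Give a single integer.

Positions: [(0, 0), (0, -1), (1, -1), (2, -1), (3, -1), (3, 0), (2, 0), (2, 1), (1, 1), (1, 0)]
No H-H contacts found.

Answer: 0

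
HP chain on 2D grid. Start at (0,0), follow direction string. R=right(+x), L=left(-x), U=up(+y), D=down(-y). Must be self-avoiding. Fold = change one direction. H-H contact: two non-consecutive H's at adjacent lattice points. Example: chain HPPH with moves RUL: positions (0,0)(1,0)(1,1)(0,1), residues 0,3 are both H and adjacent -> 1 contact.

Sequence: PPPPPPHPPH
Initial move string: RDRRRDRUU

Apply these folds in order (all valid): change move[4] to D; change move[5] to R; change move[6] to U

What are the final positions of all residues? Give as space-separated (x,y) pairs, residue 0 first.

Answer: (0,0) (1,0) (1,-1) (2,-1) (3,-1) (3,-2) (4,-2) (4,-1) (4,0) (4,1)

Derivation:
Initial moves: RDRRRDRUU
Fold: move[4]->D => RDRRDDRUU (positions: [(0, 0), (1, 0), (1, -1), (2, -1), (3, -1), (3, -2), (3, -3), (4, -3), (4, -2), (4, -1)])
Fold: move[5]->R => RDRRDRRUU (positions: [(0, 0), (1, 0), (1, -1), (2, -1), (3, -1), (3, -2), (4, -2), (5, -2), (5, -1), (5, 0)])
Fold: move[6]->U => RDRRDRUUU (positions: [(0, 0), (1, 0), (1, -1), (2, -1), (3, -1), (3, -2), (4, -2), (4, -1), (4, 0), (4, 1)])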